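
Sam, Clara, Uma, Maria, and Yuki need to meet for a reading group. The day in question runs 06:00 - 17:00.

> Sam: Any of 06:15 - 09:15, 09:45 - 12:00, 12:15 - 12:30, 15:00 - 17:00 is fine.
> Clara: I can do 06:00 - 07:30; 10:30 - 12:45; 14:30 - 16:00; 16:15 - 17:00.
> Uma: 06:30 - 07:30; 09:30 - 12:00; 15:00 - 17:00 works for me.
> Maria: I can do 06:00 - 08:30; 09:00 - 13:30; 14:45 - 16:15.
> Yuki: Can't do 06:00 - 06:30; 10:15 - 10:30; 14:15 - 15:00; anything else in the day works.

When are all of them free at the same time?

Sam free: 06:15-09:15, 09:45-12:00, 12:15-12:30, 15:00-17:00.
Clara free: 06:00-07:30, 10:30-12:45, 14:30-16:00, 16:15-17:00.
Uma free: 06:30-07:30, 09:30-12:00, 15:00-17:00.
Maria free: 06:00-08:30, 09:00-13:30, 14:45-16:15.
Yuki free: 06:30-10:15, 10:30-14:15, 15:00-17:00 (invert busy blocks within the working day).
Sam ∩ Clara: 06:15-07:30, 10:30-12:00, 12:15-12:30, 15:00-16:00, 16:15-17:00.
Sam ∩ Clara ∩ Uma: 06:30-07:30, 10:30-12:00, 15:00-16:00, 16:15-17:00.
Sam ∩ Clara ∩ Uma ∩ Maria: 06:30-07:30, 10:30-12:00, 15:00-16:00.
Sam ∩ Clara ∩ Uma ∩ Maria ∩ Yuki: 06:30-07:30, 10:30-12:00, 15:00-16:00.
So the common availability across everyone is 06:30-07:30, 10:30-12:00, 15:00-16:00.

06:30-07:30, 10:30-12:00, 15:00-16:00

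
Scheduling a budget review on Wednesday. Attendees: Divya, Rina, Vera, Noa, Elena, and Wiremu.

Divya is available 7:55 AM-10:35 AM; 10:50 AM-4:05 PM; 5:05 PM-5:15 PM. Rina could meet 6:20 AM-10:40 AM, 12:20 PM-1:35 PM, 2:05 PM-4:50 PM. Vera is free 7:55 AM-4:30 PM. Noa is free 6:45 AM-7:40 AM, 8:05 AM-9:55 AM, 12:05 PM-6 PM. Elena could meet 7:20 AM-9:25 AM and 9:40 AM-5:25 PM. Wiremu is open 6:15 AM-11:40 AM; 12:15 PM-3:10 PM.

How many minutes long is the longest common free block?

Divya ∩ Rina: 07:55-10:35, 12:20-13:35, 14:05-16:05.
Divya ∩ Rina ∩ Vera: 07:55-10:35, 12:20-13:35, 14:05-16:05.
Divya ∩ Rina ∩ Vera ∩ Noa: 08:05-09:55, 12:20-13:35, 14:05-16:05.
Divya ∩ Rina ∩ Vera ∩ Noa ∩ Elena: 08:05-09:25, 09:40-09:55, 12:20-13:35, 14:05-16:05.
Divya ∩ Rina ∩ Vera ∩ Noa ∩ Elena ∩ Wiremu: 08:05-09:25, 09:40-09:55, 12:20-13:35, 14:05-15:10.
The longest is 08:05-09:25 at 80 minutes.

80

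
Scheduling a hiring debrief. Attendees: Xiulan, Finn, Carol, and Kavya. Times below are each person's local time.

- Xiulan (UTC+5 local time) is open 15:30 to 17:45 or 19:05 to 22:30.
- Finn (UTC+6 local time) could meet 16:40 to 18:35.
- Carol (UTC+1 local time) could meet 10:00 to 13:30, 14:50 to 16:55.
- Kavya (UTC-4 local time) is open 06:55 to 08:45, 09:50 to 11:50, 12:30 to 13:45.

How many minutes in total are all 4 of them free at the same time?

Xiulan in UTC: 10:30-12:45, 14:05-17:30 (subtract 5h to convert from UTC+5).
Finn in UTC: 10:40-12:35 (subtract 6h to convert from UTC+6).
Carol in UTC: 09:00-12:30, 13:50-15:55 (subtract 1h to convert from UTC+1).
Kavya in UTC: 10:55-12:45, 13:50-15:50, 16:30-17:45 (add 4h to convert from UTC-4).
Xiulan ∩ Finn: 10:40-12:35.
Xiulan ∩ Finn ∩ Carol: 10:40-12:30.
Xiulan ∩ Finn ∩ Carol ∩ Kavya: 10:55-12:30.
So the common availability across everyone is 10:55-12:30.
That's a single block of 95 minutes.

95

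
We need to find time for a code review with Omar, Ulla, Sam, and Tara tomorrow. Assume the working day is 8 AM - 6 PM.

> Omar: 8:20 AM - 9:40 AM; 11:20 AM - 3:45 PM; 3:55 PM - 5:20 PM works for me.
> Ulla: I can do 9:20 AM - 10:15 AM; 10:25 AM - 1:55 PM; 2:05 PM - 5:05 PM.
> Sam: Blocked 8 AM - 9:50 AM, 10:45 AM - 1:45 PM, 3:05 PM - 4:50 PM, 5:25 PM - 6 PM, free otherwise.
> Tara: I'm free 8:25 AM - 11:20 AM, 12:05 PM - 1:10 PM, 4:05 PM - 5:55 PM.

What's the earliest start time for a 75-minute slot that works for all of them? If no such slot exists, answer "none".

none

Omar free: 08:20-09:40, 11:20-15:45, 15:55-17:20.
Ulla free: 09:20-10:15, 10:25-13:55, 14:05-17:05.
Sam free: 09:50-10:45, 13:45-15:05, 16:50-17:25 (invert busy blocks within the working day).
Tara free: 08:25-11:20, 12:05-13:10, 16:05-17:55.
Omar ∩ Ulla: 09:20-09:40, 11:20-13:55, 14:05-15:45, 15:55-17:05.
Omar ∩ Ulla ∩ Sam: 13:45-13:55, 14:05-15:05, 16:50-17:05.
Omar ∩ Ulla ∩ Sam ∩ Tara: 16:50-17:05.
No common window is at least 75 minutes long.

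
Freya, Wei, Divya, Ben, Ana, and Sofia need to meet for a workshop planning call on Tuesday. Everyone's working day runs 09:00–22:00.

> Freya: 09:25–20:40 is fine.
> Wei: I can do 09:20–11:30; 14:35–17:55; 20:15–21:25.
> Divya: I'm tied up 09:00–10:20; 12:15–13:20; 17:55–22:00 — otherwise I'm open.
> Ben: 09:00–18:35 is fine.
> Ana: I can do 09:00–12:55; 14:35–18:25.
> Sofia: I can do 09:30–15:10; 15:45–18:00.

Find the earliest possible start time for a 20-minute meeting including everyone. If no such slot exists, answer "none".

Freya free: 09:25-20:40.
Wei free: 09:20-11:30, 14:35-17:55, 20:15-21:25.
Divya free: 10:20-12:15, 13:20-17:55 (invert busy blocks within the working day).
Ben free: 09:00-18:35.
Ana free: 09:00-12:55, 14:35-18:25.
Sofia free: 09:30-15:10, 15:45-18:00.
Freya ∩ Wei: 09:25-11:30, 14:35-17:55, 20:15-20:40.
Freya ∩ Wei ∩ Divya: 10:20-11:30, 14:35-17:55.
Freya ∩ Wei ∩ Divya ∩ Ben: 10:20-11:30, 14:35-17:55.
Freya ∩ Wei ∩ Divya ∩ Ben ∩ Ana: 10:20-11:30, 14:35-17:55.
Freya ∩ Wei ∩ Divya ∩ Ben ∩ Ana ∩ Sofia: 10:20-11:30, 14:35-15:10, 15:45-17:55.
The first common window of at least 20 minutes is 10:20-11:30, so the earliest start is 10:20.

10:20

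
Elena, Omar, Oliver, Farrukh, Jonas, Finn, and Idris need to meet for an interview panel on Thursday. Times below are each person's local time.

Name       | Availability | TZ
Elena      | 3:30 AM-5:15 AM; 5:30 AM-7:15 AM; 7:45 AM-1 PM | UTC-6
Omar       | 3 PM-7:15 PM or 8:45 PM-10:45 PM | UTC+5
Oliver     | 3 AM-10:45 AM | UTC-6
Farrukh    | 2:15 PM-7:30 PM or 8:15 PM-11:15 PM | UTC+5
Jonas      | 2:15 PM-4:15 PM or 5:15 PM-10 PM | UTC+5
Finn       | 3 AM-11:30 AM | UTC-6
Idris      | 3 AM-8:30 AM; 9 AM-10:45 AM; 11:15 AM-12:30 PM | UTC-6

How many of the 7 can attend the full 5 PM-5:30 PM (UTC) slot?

4

Elena in UTC: 09:30-11:15, 11:30-13:15, 13:45-19:00 (add 6h to convert from UTC-6).
Omar in UTC: 10:00-14:15, 15:45-17:45 (subtract 5h to convert from UTC+5).
Oliver in UTC: 09:00-16:45 (add 6h to convert from UTC-6).
Farrukh in UTC: 09:15-14:30, 15:15-18:15 (subtract 5h to convert from UTC+5).
Jonas in UTC: 09:15-11:15, 12:15-17:00 (subtract 5h to convert from UTC+5).
Finn in UTC: 09:00-17:30 (add 6h to convert from UTC-6).
Idris in UTC: 09:00-14:30, 15:00-16:45, 17:15-18:30 (add 6h to convert from UTC-6).
Elena, Omar, Farrukh, and Finn can make the full 17:00-17:30 slot — that's 4.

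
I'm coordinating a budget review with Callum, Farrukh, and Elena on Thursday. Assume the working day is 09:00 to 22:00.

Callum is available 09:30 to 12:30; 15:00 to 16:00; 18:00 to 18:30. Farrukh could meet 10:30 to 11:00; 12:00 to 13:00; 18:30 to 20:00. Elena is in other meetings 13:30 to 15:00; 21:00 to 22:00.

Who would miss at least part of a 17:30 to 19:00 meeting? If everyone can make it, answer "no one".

Callum, Farrukh

Callum free: 09:30-12:30, 15:00-16:00, 18:00-18:30.
Farrukh free: 10:30-11:00, 12:00-13:00, 18:30-20:00.
Elena free: 09:00-13:30, 15:00-21:00 (invert busy blocks within the working day).
Callum: not fully free for 17:30-19:00. Farrukh: not fully free for 17:30-19:00. Elena: free for 17:30-19:00.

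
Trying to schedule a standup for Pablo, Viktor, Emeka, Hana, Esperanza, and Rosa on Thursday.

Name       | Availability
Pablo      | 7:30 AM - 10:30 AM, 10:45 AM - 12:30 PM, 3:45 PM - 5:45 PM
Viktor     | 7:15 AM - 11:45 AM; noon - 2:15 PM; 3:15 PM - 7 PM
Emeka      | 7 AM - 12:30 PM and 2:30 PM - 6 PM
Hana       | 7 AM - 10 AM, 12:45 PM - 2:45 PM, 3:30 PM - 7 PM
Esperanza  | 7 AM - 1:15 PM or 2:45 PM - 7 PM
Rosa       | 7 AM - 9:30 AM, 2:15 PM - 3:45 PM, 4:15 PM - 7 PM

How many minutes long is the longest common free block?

Pablo ∩ Viktor: 07:30-10:30, 10:45-11:45, 12:00-12:30, 15:45-17:45.
Pablo ∩ Viktor ∩ Emeka: 07:30-10:30, 10:45-11:45, 12:00-12:30, 15:45-17:45.
Pablo ∩ Viktor ∩ Emeka ∩ Hana: 07:30-10:00, 15:45-17:45.
Pablo ∩ Viktor ∩ Emeka ∩ Hana ∩ Esperanza: 07:30-10:00, 15:45-17:45.
Pablo ∩ Viktor ∩ Emeka ∩ Hana ∩ Esperanza ∩ Rosa: 07:30-09:30, 16:15-17:45.
The longest is 07:30-09:30 at 120 minutes.

120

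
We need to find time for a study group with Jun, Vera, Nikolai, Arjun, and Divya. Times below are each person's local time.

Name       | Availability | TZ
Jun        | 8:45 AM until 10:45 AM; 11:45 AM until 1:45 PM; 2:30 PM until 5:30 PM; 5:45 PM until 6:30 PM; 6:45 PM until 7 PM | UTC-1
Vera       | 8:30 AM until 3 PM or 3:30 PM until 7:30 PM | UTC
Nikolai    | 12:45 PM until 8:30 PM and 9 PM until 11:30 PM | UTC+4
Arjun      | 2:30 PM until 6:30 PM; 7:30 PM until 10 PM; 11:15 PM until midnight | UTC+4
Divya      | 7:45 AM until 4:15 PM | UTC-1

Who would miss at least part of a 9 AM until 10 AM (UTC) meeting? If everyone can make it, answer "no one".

Jun in UTC: 09:45-11:45, 12:45-14:45, 15:30-18:30, 18:45-19:30, 19:45-20:00 (add 1h to convert from UTC-1).
Vera in UTC: 08:30-15:00, 15:30-19:30.
Nikolai in UTC: 08:45-16:30, 17:00-19:30 (subtract 4h to convert from UTC+4).
Arjun in UTC: 10:30-14:30, 15:30-18:00, 19:15-20:00 (subtract 4h to convert from UTC+4).
Divya in UTC: 08:45-17:15 (add 1h to convert from UTC-1).
Jun: not fully free for 09:00-10:00. Vera: free for 09:00-10:00. Nikolai: free for 09:00-10:00. Arjun: not fully free for 09:00-10:00. Divya: free for 09:00-10:00.

Arjun, Jun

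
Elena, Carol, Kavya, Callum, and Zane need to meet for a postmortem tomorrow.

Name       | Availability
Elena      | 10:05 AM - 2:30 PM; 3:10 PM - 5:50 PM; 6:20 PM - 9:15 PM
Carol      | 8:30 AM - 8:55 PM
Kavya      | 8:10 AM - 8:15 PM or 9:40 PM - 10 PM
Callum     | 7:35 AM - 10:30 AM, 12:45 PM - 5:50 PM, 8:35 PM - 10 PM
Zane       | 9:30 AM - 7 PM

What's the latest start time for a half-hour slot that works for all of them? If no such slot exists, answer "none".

17:20

Elena ∩ Carol: 10:05-14:30, 15:10-17:50, 18:20-20:55.
Elena ∩ Carol ∩ Kavya: 10:05-14:30, 15:10-17:50, 18:20-20:15.
Elena ∩ Carol ∩ Kavya ∩ Callum: 10:05-10:30, 12:45-14:30, 15:10-17:50.
Elena ∩ Carol ∩ Kavya ∩ Callum ∩ Zane: 10:05-10:30, 12:45-14:30, 15:10-17:50.
The last common window of at least 30 minutes is 15:10-17:50; a 30-minute meeting can start as late as 17:20 and still end by 17:50.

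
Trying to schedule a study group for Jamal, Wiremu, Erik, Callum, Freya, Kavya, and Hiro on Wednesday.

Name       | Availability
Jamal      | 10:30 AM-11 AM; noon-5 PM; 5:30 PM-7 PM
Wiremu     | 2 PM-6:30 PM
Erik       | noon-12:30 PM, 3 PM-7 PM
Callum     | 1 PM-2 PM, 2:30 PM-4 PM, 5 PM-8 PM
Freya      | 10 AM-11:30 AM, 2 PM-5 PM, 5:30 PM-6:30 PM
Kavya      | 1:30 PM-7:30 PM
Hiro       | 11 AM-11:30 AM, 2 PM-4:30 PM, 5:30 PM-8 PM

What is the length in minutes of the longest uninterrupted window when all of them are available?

Jamal ∩ Wiremu: 14:00-17:00, 17:30-18:30.
Jamal ∩ Wiremu ∩ Erik: 15:00-17:00, 17:30-18:30.
Jamal ∩ Wiremu ∩ Erik ∩ Callum: 15:00-16:00, 17:30-18:30.
Jamal ∩ Wiremu ∩ Erik ∩ Callum ∩ Freya: 15:00-16:00, 17:30-18:30.
Jamal ∩ Wiremu ∩ Erik ∩ Callum ∩ Freya ∩ Kavya: 15:00-16:00, 17:30-18:30.
Jamal ∩ Wiremu ∩ Erik ∩ Callum ∩ Freya ∩ Kavya ∩ Hiro: 15:00-16:00, 17:30-18:30.
The longest is 15:00-16:00 at 60 minutes.

60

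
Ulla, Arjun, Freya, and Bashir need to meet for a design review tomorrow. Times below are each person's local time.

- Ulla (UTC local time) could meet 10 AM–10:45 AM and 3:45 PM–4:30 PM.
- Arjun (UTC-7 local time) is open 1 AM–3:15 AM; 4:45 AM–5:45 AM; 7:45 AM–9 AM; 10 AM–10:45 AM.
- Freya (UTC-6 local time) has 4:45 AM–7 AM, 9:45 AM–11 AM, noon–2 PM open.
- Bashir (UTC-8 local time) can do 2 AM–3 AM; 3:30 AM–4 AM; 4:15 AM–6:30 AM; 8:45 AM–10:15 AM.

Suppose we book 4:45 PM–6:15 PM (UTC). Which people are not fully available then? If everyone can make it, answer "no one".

Arjun, Freya, Ulla

Ulla in UTC: 10:00-10:45, 15:45-16:30.
Arjun in UTC: 08:00-10:15, 11:45-12:45, 14:45-16:00, 17:00-17:45 (add 7h to convert from UTC-7).
Freya in UTC: 10:45-13:00, 15:45-17:00, 18:00-20:00 (add 6h to convert from UTC-6).
Bashir in UTC: 10:00-11:00, 11:30-12:00, 12:15-14:30, 16:45-18:15 (add 8h to convert from UTC-8).
Ulla: not fully free for 16:45-18:15. Arjun: not fully free for 16:45-18:15. Freya: not fully free for 16:45-18:15. Bashir: free for 16:45-18:15.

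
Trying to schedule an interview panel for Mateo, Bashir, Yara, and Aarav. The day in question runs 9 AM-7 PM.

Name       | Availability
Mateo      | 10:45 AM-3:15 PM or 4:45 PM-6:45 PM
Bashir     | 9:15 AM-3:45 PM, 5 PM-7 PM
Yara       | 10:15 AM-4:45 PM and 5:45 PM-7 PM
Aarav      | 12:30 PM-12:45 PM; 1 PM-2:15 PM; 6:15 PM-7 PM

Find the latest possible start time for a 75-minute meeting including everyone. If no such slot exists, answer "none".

13:00

Mateo ∩ Bashir: 10:45-15:15, 17:00-18:45.
Mateo ∩ Bashir ∩ Yara: 10:45-15:15, 17:45-18:45.
Mateo ∩ Bashir ∩ Yara ∩ Aarav: 12:30-12:45, 13:00-14:15, 18:15-18:45.
The last common window of at least 75 minutes is 13:00-14:15; a 75-minute meeting can start as late as 13:00 and still end by 14:15.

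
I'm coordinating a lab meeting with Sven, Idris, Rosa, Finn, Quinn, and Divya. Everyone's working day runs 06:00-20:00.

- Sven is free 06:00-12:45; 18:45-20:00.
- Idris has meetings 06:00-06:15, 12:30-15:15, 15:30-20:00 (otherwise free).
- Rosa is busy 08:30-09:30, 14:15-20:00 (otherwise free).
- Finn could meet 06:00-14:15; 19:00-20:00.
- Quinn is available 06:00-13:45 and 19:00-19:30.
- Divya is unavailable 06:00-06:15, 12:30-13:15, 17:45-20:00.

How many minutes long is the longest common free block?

180

Sven free: 06:00-12:45, 18:45-20:00.
Idris free: 06:15-12:30, 15:15-15:30 (invert busy blocks within the working day).
Rosa free: 06:00-08:30, 09:30-14:15 (invert busy blocks within the working day).
Finn free: 06:00-14:15, 19:00-20:00.
Quinn free: 06:00-13:45, 19:00-19:30.
Divya free: 06:15-12:30, 13:15-17:45 (invert busy blocks within the working day).
Sven ∩ Idris: 06:15-12:30.
Sven ∩ Idris ∩ Rosa: 06:15-08:30, 09:30-12:30.
Sven ∩ Idris ∩ Rosa ∩ Finn: 06:15-08:30, 09:30-12:30.
Sven ∩ Idris ∩ Rosa ∩ Finn ∩ Quinn: 06:15-08:30, 09:30-12:30.
Sven ∩ Idris ∩ Rosa ∩ Finn ∩ Quinn ∩ Divya: 06:15-08:30, 09:30-12:30.
The longest is 09:30-12:30 at 180 minutes.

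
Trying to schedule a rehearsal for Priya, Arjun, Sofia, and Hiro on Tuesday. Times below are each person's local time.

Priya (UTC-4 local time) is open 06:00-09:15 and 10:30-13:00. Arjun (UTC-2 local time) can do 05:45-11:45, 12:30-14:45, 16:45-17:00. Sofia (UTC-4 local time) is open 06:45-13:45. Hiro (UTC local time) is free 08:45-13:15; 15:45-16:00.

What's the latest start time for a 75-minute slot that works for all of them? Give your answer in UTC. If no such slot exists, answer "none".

Priya in UTC: 10:00-13:15, 14:30-17:00 (add 4h to convert from UTC-4).
Arjun in UTC: 07:45-13:45, 14:30-16:45, 18:45-19:00 (add 2h to convert from UTC-2).
Sofia in UTC: 10:45-17:45 (add 4h to convert from UTC-4).
Hiro in UTC: 08:45-13:15, 15:45-16:00.
Priya ∩ Arjun: 10:00-13:15, 14:30-16:45.
Priya ∩ Arjun ∩ Sofia: 10:45-13:15, 14:30-16:45.
Priya ∩ Arjun ∩ Sofia ∩ Hiro: 10:45-13:15, 15:45-16:00.
Those are the intersection windows.
The last common window of at least 75 minutes is 10:45-13:15; a 75-minute meeting can start as late as 12:00 and still end by 13:15.

12:00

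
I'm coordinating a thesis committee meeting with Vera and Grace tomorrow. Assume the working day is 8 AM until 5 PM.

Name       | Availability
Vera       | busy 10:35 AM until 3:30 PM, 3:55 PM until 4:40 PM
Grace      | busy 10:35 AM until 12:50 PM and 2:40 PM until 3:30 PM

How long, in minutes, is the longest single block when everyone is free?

155

Vera free: 08:00-10:35, 15:30-15:55, 16:40-17:00 (invert busy blocks within the working day).
Grace free: 08:00-10:35, 12:50-14:40, 15:30-17:00 (invert busy blocks within the working day).
Vera ∩ Grace: 08:00-10:35, 15:30-15:55, 16:40-17:00.
The longest is 08:00-10:35 at 155 minutes.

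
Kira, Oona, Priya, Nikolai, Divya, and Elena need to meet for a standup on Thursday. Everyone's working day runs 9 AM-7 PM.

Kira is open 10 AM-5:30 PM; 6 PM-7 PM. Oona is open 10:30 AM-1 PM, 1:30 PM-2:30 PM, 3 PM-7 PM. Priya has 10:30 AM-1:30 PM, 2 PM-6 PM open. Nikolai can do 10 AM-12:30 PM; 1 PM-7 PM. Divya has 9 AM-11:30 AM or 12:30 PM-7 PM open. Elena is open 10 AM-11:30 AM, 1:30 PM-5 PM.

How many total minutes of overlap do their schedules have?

Kira ∩ Oona: 10:30-13:00, 13:30-14:30, 15:00-17:30, 18:00-19:00.
Kira ∩ Oona ∩ Priya: 10:30-13:00, 14:00-14:30, 15:00-17:30.
Kira ∩ Oona ∩ Priya ∩ Nikolai: 10:30-12:30, 14:00-14:30, 15:00-17:30.
Kira ∩ Oona ∩ Priya ∩ Nikolai ∩ Divya: 10:30-11:30, 14:00-14:30, 15:00-17:30.
Kira ∩ Oona ∩ Priya ∩ Nikolai ∩ Divya ∩ Elena: 10:30-11:30, 14:00-14:30, 15:00-17:00.
Those are the intersection windows.
Summing the common windows: 60 + 30 + 120 = 210 minutes.

210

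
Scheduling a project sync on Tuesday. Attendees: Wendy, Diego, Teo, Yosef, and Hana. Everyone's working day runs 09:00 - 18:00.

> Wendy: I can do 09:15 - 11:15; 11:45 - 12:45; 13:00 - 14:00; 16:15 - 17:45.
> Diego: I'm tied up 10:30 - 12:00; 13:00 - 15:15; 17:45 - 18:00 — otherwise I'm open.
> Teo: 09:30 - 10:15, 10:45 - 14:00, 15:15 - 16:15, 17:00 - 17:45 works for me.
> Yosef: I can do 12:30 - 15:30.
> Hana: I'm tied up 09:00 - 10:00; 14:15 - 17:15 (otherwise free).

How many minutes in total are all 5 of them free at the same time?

15

Wendy free: 09:15-11:15, 11:45-12:45, 13:00-14:00, 16:15-17:45.
Diego free: 09:00-10:30, 12:00-13:00, 15:15-17:45 (invert busy blocks within the working day).
Teo free: 09:30-10:15, 10:45-14:00, 15:15-16:15, 17:00-17:45.
Yosef free: 12:30-15:30.
Hana free: 10:00-14:15, 17:15-18:00 (invert busy blocks within the working day).
Wendy ∩ Diego: 09:15-10:30, 12:00-12:45, 16:15-17:45.
Wendy ∩ Diego ∩ Teo: 09:30-10:15, 12:00-12:45, 17:00-17:45.
Wendy ∩ Diego ∩ Teo ∩ Yosef: 12:30-12:45.
Wendy ∩ Diego ∩ Teo ∩ Yosef ∩ Hana: 12:30-12:45.
That's a single block of 15 minutes.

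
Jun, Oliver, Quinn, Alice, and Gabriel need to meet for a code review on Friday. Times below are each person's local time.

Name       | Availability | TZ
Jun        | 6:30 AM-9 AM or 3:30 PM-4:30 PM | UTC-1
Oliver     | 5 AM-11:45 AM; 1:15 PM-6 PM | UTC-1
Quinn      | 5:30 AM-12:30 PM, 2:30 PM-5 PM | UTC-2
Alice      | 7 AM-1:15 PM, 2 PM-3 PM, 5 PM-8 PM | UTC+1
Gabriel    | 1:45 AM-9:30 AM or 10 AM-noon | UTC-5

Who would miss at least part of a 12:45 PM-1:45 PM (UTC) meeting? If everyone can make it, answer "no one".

Alice, Jun, Oliver

Jun in UTC: 07:30-10:00, 16:30-17:30 (add 1h to convert from UTC-1).
Oliver in UTC: 06:00-12:45, 14:15-19:00 (add 1h to convert from UTC-1).
Quinn in UTC: 07:30-14:30, 16:30-19:00 (add 2h to convert from UTC-2).
Alice in UTC: 06:00-12:15, 13:00-14:00, 16:00-19:00 (subtract 1h to convert from UTC+1).
Gabriel in UTC: 06:45-14:30, 15:00-17:00 (add 5h to convert from UTC-5).
Jun: not fully free for 12:45-13:45. Oliver: not fully free for 12:45-13:45. Quinn: free for 12:45-13:45. Alice: not fully free for 12:45-13:45. Gabriel: free for 12:45-13:45.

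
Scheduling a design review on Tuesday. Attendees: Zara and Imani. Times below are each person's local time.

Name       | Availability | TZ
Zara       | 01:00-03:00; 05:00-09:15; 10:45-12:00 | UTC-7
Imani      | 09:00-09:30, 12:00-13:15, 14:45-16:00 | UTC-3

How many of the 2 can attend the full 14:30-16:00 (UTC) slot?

Zara in UTC: 08:00-10:00, 12:00-16:15, 17:45-19:00 (add 7h to convert from UTC-7).
Imani in UTC: 12:00-12:30, 15:00-16:15, 17:45-19:00 (add 3h to convert from UTC-3).
Zara can make the full 14:30-16:00 slot — that's 1.

1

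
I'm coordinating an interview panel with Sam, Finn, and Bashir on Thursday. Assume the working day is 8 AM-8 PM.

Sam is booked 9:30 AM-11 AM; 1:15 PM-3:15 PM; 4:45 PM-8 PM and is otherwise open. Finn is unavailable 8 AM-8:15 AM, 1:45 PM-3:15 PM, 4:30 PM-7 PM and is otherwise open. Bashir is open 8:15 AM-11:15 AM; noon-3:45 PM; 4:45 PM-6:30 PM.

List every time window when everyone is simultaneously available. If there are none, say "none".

08:15-09:30, 11:00-11:15, 12:00-13:15, 15:15-15:45

Sam free: 08:00-09:30, 11:00-13:15, 15:15-16:45 (invert busy blocks within the working day).
Finn free: 08:15-13:45, 15:15-16:30, 19:00-20:00 (invert busy blocks within the working day).
Bashir free: 08:15-11:15, 12:00-15:45, 16:45-18:30.
Sam ∩ Finn: 08:15-09:30, 11:00-13:15, 15:15-16:30.
Sam ∩ Finn ∩ Bashir: 08:15-09:30, 11:00-11:15, 12:00-13:15, 15:15-15:45.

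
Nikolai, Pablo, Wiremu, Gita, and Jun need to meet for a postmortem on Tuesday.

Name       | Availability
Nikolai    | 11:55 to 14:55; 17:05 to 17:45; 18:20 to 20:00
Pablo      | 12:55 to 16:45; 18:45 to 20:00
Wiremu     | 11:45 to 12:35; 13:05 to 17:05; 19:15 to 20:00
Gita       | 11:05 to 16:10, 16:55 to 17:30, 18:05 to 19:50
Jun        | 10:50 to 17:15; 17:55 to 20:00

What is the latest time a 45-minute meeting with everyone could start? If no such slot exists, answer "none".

14:10

Nikolai ∩ Pablo: 12:55-14:55, 18:45-20:00.
Nikolai ∩ Pablo ∩ Wiremu: 13:05-14:55, 19:15-20:00.
Nikolai ∩ Pablo ∩ Wiremu ∩ Gita: 13:05-14:55, 19:15-19:50.
Nikolai ∩ Pablo ∩ Wiremu ∩ Gita ∩ Jun: 13:05-14:55, 19:15-19:50.
The last common window of at least 45 minutes is 13:05-14:55; a 45-minute meeting can start as late as 14:10 and still end by 14:55.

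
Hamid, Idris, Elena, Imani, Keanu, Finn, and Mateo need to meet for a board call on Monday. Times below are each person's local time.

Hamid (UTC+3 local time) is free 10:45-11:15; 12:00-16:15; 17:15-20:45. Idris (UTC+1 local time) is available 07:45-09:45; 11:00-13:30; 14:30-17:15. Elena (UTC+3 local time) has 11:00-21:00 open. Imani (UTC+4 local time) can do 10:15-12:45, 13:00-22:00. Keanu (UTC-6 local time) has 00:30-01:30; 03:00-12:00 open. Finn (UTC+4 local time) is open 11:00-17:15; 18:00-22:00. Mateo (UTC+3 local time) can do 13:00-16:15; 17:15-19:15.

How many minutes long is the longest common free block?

Hamid in UTC: 07:45-08:15, 09:00-13:15, 14:15-17:45 (subtract 3h to convert from UTC+3).
Idris in UTC: 06:45-08:45, 10:00-12:30, 13:30-16:15 (subtract 1h to convert from UTC+1).
Elena in UTC: 08:00-18:00 (subtract 3h to convert from UTC+3).
Imani in UTC: 06:15-08:45, 09:00-18:00 (subtract 4h to convert from UTC+4).
Keanu in UTC: 06:30-07:30, 09:00-18:00 (add 6h to convert from UTC-6).
Finn in UTC: 07:00-13:15, 14:00-18:00 (subtract 4h to convert from UTC+4).
Mateo in UTC: 10:00-13:15, 14:15-16:15 (subtract 3h to convert from UTC+3).
Hamid ∩ Idris: 07:45-08:15, 10:00-12:30, 14:15-16:15.
Hamid ∩ Idris ∩ Elena: 08:00-08:15, 10:00-12:30, 14:15-16:15.
Hamid ∩ Idris ∩ Elena ∩ Imani: 08:00-08:15, 10:00-12:30, 14:15-16:15.
Hamid ∩ Idris ∩ Elena ∩ Imani ∩ Keanu: 10:00-12:30, 14:15-16:15.
Hamid ∩ Idris ∩ Elena ∩ Imani ∩ Keanu ∩ Finn: 10:00-12:30, 14:15-16:15.
Hamid ∩ Idris ∩ Elena ∩ Imani ∩ Keanu ∩ Finn ∩ Mateo: 10:00-12:30, 14:15-16:15.
The longest is 10:00-12:30 at 150 minutes.

150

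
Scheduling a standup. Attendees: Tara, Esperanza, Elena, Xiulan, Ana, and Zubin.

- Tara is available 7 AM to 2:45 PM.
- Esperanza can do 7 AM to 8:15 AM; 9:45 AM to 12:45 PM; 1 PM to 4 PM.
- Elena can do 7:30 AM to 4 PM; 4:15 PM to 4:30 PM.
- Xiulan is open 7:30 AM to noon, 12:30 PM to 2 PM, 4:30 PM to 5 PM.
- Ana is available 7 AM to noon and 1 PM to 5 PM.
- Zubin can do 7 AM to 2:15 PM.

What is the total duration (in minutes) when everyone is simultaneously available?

240

Tara ∩ Esperanza: 07:00-08:15, 09:45-12:45, 13:00-14:45.
Tara ∩ Esperanza ∩ Elena: 07:30-08:15, 09:45-12:45, 13:00-14:45.
Tara ∩ Esperanza ∩ Elena ∩ Xiulan: 07:30-08:15, 09:45-12:00, 12:30-12:45, 13:00-14:00.
Tara ∩ Esperanza ∩ Elena ∩ Xiulan ∩ Ana: 07:30-08:15, 09:45-12:00, 13:00-14:00.
Tara ∩ Esperanza ∩ Elena ∩ Xiulan ∩ Ana ∩ Zubin: 07:30-08:15, 09:45-12:00, 13:00-14:00.
So the common availability across everyone is 07:30-08:15, 09:45-12:00, 13:00-14:00.
Summing the common windows: 45 + 135 + 60 = 240 minutes.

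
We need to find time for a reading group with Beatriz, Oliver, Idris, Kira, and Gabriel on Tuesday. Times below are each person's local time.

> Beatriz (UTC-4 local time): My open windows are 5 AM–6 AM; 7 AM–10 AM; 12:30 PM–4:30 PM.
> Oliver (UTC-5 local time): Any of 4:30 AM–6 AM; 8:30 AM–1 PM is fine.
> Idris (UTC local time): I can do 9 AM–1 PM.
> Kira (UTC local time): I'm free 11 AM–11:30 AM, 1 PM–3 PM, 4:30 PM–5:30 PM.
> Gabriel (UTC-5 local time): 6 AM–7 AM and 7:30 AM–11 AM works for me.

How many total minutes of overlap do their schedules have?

0

Beatriz in UTC: 09:00-10:00, 11:00-14:00, 16:30-20:30 (add 4h to convert from UTC-4).
Oliver in UTC: 09:30-11:00, 13:30-18:00 (add 5h to convert from UTC-5).
Idris in UTC: 09:00-13:00.
Kira in UTC: 11:00-11:30, 13:00-15:00, 16:30-17:30.
Gabriel in UTC: 11:00-12:00, 12:30-16:00 (add 5h to convert from UTC-5).
Beatriz ∩ Oliver: 09:30-10:00, 13:30-14:00, 16:30-18:00.
Beatriz ∩ Oliver ∩ Idris: 09:30-10:00.
Beatriz ∩ Oliver ∩ Idris ∩ Kira: ∅.
Beatriz ∩ Oliver ∩ Idris ∩ Kira ∩ Gabriel: ∅.
There is no time when everyone is free.
There is no common window, so the total is 0 minutes.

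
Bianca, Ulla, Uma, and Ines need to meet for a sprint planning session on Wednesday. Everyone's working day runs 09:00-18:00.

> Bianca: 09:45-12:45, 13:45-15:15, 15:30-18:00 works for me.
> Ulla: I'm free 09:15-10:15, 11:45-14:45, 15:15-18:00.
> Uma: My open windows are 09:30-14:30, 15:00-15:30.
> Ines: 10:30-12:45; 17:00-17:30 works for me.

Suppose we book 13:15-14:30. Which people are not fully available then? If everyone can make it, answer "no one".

Bianca: not fully free for 13:15-14:30. Ulla: free for 13:15-14:30. Uma: free for 13:15-14:30. Ines: not fully free for 13:15-14:30.

Bianca, Ines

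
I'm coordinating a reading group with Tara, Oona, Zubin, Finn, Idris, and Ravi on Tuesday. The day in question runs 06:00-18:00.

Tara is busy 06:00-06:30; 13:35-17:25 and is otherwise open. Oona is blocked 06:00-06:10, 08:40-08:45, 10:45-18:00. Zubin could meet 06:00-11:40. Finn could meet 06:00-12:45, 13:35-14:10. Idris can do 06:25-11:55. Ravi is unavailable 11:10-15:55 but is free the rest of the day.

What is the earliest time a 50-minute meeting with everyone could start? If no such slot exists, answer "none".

Tara free: 06:30-13:35, 17:25-18:00 (invert busy blocks within the working day).
Oona free: 06:10-08:40, 08:45-10:45 (invert busy blocks within the working day).
Zubin free: 06:00-11:40.
Finn free: 06:00-12:45, 13:35-14:10.
Idris free: 06:25-11:55.
Ravi free: 06:00-11:10, 15:55-18:00 (invert busy blocks within the working day).
Tara ∩ Oona: 06:30-08:40, 08:45-10:45.
Tara ∩ Oona ∩ Zubin: 06:30-08:40, 08:45-10:45.
Tara ∩ Oona ∩ Zubin ∩ Finn: 06:30-08:40, 08:45-10:45.
Tara ∩ Oona ∩ Zubin ∩ Finn ∩ Idris: 06:30-08:40, 08:45-10:45.
Tara ∩ Oona ∩ Zubin ∩ Finn ∩ Idris ∩ Ravi: 06:30-08:40, 08:45-10:45.
So the common availability across everyone is 06:30-08:40, 08:45-10:45.
The first common window of at least 50 minutes is 06:30-08:40, so the earliest start is 06:30.

06:30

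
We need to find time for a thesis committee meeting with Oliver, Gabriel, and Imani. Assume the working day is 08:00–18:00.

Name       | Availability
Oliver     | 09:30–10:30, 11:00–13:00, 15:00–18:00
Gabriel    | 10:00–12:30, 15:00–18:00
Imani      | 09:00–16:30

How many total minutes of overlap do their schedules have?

210

Oliver ∩ Gabriel: 10:00-10:30, 11:00-12:30, 15:00-18:00.
Oliver ∩ Gabriel ∩ Imani: 10:00-10:30, 11:00-12:30, 15:00-16:30.
Summing the common windows: 30 + 90 + 90 = 210 minutes.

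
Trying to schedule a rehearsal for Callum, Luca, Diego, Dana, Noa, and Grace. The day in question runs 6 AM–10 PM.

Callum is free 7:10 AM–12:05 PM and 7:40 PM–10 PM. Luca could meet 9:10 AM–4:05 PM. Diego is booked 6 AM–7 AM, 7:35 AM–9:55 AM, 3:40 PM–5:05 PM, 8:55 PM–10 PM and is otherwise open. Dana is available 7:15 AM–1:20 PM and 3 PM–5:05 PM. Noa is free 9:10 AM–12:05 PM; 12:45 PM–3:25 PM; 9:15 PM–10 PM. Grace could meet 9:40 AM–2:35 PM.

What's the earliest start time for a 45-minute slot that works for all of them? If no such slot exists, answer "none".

Callum free: 07:10-12:05, 19:40-22:00.
Luca free: 09:10-16:05.
Diego free: 07:00-07:35, 09:55-15:40, 17:05-20:55 (invert busy blocks within the working day).
Dana free: 07:15-13:20, 15:00-17:05.
Noa free: 09:10-12:05, 12:45-15:25, 21:15-22:00.
Grace free: 09:40-14:35.
Callum ∩ Luca: 09:10-12:05.
Callum ∩ Luca ∩ Diego: 09:55-12:05.
Callum ∩ Luca ∩ Diego ∩ Dana: 09:55-12:05.
Callum ∩ Luca ∩ Diego ∩ Dana ∩ Noa: 09:55-12:05.
Callum ∩ Luca ∩ Diego ∩ Dana ∩ Noa ∩ Grace: 09:55-12:05.
Those are the intersection windows.
The first common window of at least 45 minutes is 09:55-12:05, so the earliest start is 09:55.

09:55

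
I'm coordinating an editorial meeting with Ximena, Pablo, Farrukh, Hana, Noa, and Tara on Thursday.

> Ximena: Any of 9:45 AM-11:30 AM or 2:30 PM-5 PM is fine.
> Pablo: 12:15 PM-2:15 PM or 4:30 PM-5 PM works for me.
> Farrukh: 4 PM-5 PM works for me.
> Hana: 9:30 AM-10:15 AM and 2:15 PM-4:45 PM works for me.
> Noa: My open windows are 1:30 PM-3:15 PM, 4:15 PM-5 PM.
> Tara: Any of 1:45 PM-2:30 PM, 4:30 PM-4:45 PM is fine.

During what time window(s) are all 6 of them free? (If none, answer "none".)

Ximena ∩ Pablo: 16:30-17:00.
Ximena ∩ Pablo ∩ Farrukh: 16:30-17:00.
Ximena ∩ Pablo ∩ Farrukh ∩ Hana: 16:30-16:45.
Ximena ∩ Pablo ∩ Farrukh ∩ Hana ∩ Noa: 16:30-16:45.
Ximena ∩ Pablo ∩ Farrukh ∩ Hana ∩ Noa ∩ Tara: 16:30-16:45.
Those are the intersection windows.

16:30-16:45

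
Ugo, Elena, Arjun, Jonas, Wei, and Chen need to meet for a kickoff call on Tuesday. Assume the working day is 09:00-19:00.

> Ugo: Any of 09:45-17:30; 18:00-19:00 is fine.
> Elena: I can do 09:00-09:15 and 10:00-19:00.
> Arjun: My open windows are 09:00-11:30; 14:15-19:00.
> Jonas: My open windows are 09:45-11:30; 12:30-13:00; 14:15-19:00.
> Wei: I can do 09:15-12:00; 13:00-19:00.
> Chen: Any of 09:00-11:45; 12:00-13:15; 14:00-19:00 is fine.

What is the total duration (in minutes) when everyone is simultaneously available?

345

Ugo ∩ Elena: 10:00-17:30, 18:00-19:00.
Ugo ∩ Elena ∩ Arjun: 10:00-11:30, 14:15-17:30, 18:00-19:00.
Ugo ∩ Elena ∩ Arjun ∩ Jonas: 10:00-11:30, 14:15-17:30, 18:00-19:00.
Ugo ∩ Elena ∩ Arjun ∩ Jonas ∩ Wei: 10:00-11:30, 14:15-17:30, 18:00-19:00.
Ugo ∩ Elena ∩ Arjun ∩ Jonas ∩ Wei ∩ Chen: 10:00-11:30, 14:15-17:30, 18:00-19:00.
Summing the common windows: 90 + 195 + 60 = 345 minutes.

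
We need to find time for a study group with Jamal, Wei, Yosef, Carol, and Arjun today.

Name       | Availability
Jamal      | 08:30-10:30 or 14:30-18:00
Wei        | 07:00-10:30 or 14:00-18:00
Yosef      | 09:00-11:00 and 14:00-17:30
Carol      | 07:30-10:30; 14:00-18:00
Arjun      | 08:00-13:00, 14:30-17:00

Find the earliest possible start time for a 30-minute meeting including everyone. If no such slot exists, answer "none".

09:00

Jamal ∩ Wei: 08:30-10:30, 14:30-18:00.
Jamal ∩ Wei ∩ Yosef: 09:00-10:30, 14:30-17:30.
Jamal ∩ Wei ∩ Yosef ∩ Carol: 09:00-10:30, 14:30-17:30.
Jamal ∩ Wei ∩ Yosef ∩ Carol ∩ Arjun: 09:00-10:30, 14:30-17:00.
Those are the intersection windows.
The first common window of at least 30 minutes is 09:00-10:30, so the earliest start is 09:00.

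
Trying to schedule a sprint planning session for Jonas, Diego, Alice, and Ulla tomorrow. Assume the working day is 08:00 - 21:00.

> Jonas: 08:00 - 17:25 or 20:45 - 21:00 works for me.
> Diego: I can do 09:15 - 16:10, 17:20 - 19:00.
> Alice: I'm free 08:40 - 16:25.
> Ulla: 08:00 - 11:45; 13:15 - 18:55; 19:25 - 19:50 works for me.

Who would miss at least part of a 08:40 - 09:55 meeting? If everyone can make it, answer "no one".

Jonas: free for 08:40-09:55. Diego: not fully free for 08:40-09:55. Alice: free for 08:40-09:55. Ulla: free for 08:40-09:55.

Diego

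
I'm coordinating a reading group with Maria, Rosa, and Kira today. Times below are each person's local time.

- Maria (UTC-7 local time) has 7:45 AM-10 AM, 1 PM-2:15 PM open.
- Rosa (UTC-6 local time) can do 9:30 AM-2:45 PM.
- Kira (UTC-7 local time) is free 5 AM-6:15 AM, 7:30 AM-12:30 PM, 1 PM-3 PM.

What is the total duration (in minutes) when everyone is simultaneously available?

135

Maria in UTC: 14:45-17:00, 20:00-21:15 (add 7h to convert from UTC-7).
Rosa in UTC: 15:30-20:45 (add 6h to convert from UTC-6).
Kira in UTC: 12:00-13:15, 14:30-19:30, 20:00-22:00 (add 7h to convert from UTC-7).
Maria ∩ Rosa: 15:30-17:00, 20:00-20:45.
Maria ∩ Rosa ∩ Kira: 15:30-17:00, 20:00-20:45.
Summing the common windows: 90 + 45 = 135 minutes.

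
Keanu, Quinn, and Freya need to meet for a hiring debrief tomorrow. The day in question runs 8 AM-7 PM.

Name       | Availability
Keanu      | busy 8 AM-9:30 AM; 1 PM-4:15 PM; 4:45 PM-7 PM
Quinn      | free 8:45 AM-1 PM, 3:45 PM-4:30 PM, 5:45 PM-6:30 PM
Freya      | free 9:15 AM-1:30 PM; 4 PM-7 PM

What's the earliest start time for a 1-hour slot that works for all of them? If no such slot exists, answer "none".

Keanu free: 09:30-13:00, 16:15-16:45 (invert busy blocks within the working day).
Quinn free: 08:45-13:00, 15:45-16:30, 17:45-18:30.
Freya free: 09:15-13:30, 16:00-19:00.
Keanu ∩ Quinn: 09:30-13:00, 16:15-16:30.
Keanu ∩ Quinn ∩ Freya: 09:30-13:00, 16:15-16:30.
The first common window of at least 60 minutes is 09:30-13:00, so the earliest start is 09:30.

09:30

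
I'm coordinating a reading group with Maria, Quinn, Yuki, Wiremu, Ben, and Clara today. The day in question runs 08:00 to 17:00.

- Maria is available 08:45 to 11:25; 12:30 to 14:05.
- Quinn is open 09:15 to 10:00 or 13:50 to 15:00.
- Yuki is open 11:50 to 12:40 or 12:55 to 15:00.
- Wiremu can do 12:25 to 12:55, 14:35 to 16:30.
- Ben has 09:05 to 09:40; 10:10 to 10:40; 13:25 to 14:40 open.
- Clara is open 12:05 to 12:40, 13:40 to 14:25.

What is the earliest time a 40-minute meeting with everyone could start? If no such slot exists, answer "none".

Maria ∩ Quinn: 09:15-10:00, 13:50-14:05.
Maria ∩ Quinn ∩ Yuki: 13:50-14:05.
Maria ∩ Quinn ∩ Yuki ∩ Wiremu: ∅.
Maria ∩ Quinn ∩ Yuki ∩ Wiremu ∩ Ben: ∅.
Maria ∩ Quinn ∩ Yuki ∩ Wiremu ∩ Ben ∩ Clara: ∅.
There is no time when everyone is free.
No common window is at least 40 minutes long.

none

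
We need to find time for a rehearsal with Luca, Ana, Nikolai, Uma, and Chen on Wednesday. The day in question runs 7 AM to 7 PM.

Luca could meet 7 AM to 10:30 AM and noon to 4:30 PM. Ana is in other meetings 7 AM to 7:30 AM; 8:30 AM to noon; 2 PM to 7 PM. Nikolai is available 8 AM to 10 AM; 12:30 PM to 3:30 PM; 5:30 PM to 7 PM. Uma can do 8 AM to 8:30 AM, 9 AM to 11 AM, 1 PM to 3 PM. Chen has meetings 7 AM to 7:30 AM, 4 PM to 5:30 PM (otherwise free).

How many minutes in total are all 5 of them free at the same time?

Luca free: 07:00-10:30, 12:00-16:30.
Ana free: 07:30-08:30, 12:00-14:00 (invert busy blocks within the working day).
Nikolai free: 08:00-10:00, 12:30-15:30, 17:30-19:00.
Uma free: 08:00-08:30, 09:00-11:00, 13:00-15:00.
Chen free: 07:30-16:00, 17:30-19:00 (invert busy blocks within the working day).
Luca ∩ Ana: 07:30-08:30, 12:00-14:00.
Luca ∩ Ana ∩ Nikolai: 08:00-08:30, 12:30-14:00.
Luca ∩ Ana ∩ Nikolai ∩ Uma: 08:00-08:30, 13:00-14:00.
Luca ∩ Ana ∩ Nikolai ∩ Uma ∩ Chen: 08:00-08:30, 13:00-14:00.
Those are the intersection windows.
Summing the common windows: 30 + 60 = 90 minutes.

90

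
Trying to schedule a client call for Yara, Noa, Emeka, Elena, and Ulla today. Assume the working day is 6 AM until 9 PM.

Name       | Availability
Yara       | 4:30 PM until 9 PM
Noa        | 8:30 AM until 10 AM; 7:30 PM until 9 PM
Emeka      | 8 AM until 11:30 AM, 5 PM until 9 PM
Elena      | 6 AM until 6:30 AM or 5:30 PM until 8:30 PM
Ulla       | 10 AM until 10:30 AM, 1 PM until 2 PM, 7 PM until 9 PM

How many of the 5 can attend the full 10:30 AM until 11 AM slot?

1

Emeka can make the full 10:30-11:00 slot — that's 1.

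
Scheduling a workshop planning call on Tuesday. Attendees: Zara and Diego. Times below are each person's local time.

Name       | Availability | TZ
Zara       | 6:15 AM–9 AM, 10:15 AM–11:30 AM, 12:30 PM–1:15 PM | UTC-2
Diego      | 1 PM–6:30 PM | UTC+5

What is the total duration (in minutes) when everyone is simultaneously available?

240

Zara in UTC: 08:15-11:00, 12:15-13:30, 14:30-15:15 (add 2h to convert from UTC-2).
Diego in UTC: 08:00-13:30 (subtract 5h to convert from UTC+5).
Zara ∩ Diego: 08:15-11:00, 12:15-13:30.
Summing the common windows: 165 + 75 = 240 minutes.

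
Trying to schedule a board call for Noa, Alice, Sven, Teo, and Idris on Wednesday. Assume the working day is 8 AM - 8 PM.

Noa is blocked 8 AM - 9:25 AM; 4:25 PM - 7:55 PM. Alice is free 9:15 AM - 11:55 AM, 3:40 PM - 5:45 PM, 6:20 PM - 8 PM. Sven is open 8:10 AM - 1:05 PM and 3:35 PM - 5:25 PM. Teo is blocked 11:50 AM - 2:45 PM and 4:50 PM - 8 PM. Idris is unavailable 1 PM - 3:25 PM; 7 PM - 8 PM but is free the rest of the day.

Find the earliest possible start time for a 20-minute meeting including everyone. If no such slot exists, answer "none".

09:25

Noa free: 09:25-16:25, 19:55-20:00 (invert busy blocks within the working day).
Alice free: 09:15-11:55, 15:40-17:45, 18:20-20:00.
Sven free: 08:10-13:05, 15:35-17:25.
Teo free: 08:00-11:50, 14:45-16:50 (invert busy blocks within the working day).
Idris free: 08:00-13:00, 15:25-19:00 (invert busy blocks within the working day).
Noa ∩ Alice: 09:25-11:55, 15:40-16:25, 19:55-20:00.
Noa ∩ Alice ∩ Sven: 09:25-11:55, 15:40-16:25.
Noa ∩ Alice ∩ Sven ∩ Teo: 09:25-11:50, 15:40-16:25.
Noa ∩ Alice ∩ Sven ∩ Teo ∩ Idris: 09:25-11:50, 15:40-16:25.
So the common availability across everyone is 09:25-11:50, 15:40-16:25.
The first common window of at least 20 minutes is 09:25-11:50, so the earliest start is 09:25.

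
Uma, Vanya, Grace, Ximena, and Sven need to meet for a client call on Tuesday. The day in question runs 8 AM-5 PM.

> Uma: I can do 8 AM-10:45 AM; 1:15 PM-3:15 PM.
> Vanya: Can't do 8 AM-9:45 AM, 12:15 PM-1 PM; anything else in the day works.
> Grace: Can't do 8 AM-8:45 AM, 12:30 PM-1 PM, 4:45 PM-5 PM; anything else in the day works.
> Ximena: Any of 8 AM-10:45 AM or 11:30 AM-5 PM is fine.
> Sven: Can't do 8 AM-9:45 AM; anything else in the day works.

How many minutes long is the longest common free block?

Uma free: 08:00-10:45, 13:15-15:15.
Vanya free: 09:45-12:15, 13:00-17:00 (invert busy blocks within the working day).
Grace free: 08:45-12:30, 13:00-16:45 (invert busy blocks within the working day).
Ximena free: 08:00-10:45, 11:30-17:00.
Sven free: 09:45-17:00 (invert busy blocks within the working day).
Uma ∩ Vanya: 09:45-10:45, 13:15-15:15.
Uma ∩ Vanya ∩ Grace: 09:45-10:45, 13:15-15:15.
Uma ∩ Vanya ∩ Grace ∩ Ximena: 09:45-10:45, 13:15-15:15.
Uma ∩ Vanya ∩ Grace ∩ Ximena ∩ Sven: 09:45-10:45, 13:15-15:15.
So the common availability across everyone is 09:45-10:45, 13:15-15:15.
The longest is 13:15-15:15 at 120 minutes.

120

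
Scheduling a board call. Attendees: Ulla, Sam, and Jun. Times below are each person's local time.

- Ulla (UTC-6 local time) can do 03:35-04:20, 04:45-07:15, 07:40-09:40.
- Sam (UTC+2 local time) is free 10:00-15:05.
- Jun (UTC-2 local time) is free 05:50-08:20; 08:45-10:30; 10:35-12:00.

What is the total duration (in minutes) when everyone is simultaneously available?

Ulla in UTC: 09:35-10:20, 10:45-13:15, 13:40-15:40 (add 6h to convert from UTC-6).
Sam in UTC: 08:00-13:05 (subtract 2h to convert from UTC+2).
Jun in UTC: 07:50-10:20, 10:45-12:30, 12:35-14:00 (add 2h to convert from UTC-2).
Ulla ∩ Sam: 09:35-10:20, 10:45-13:05.
Ulla ∩ Sam ∩ Jun: 09:35-10:20, 10:45-12:30, 12:35-13:05.
Summing the common windows: 45 + 105 + 30 = 180 minutes.

180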